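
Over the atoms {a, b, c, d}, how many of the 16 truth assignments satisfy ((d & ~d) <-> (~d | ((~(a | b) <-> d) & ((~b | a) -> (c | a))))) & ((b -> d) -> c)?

3

Initial set: {(((d & ~d) <-> (~d | ((~(a | b) <-> d) & ((~b | a) -> (c | a))))) & ((b -> d) -> c))}.
(((d & ~d) <-> (~d | ((~(a | b) <-> d) & ((~b | a) -> (c | a))))) & ((b -> d) -> c)): α-rule — add ((d & ~d) <-> (~d | ((~(a | b) <-> d) & ((~b | a) -> (c | a))))), ((b -> d) -> c).
((d & ~d) <-> (~d | ((~(a | b) <-> d) & ((~b | a) -> (c | a))))): β-rule — branch into (d & ~d), (~d | ((~(a | b) <-> d) & ((~b | a) -> (c | a))))  //  ~(d & ~d), ~(~d | ((~(a | b) <-> d) & ((~b | a) -> (c | a)))).
  branch 1 (add (d & ~d), (~d | ((~(a | b) <-> d) & ((~b | a) -> (c | a))))):
    (d & ~d): α-rule — add d, ~d.
    × closes — contains both d and ~d.
  branch 2 (add ~(d & ~d), ~(~d | ((~(a | b) <-> d) & ((~b | a) -> (c | a))))):
    ~(~d | ((~(a | b) <-> d) & ((~b | a) -> (c | a)))): α-rule — add ~~d, ~((~(a | b) <-> d) & ((~b | a) -> (c | a))).
    ((b -> d) -> c): β-rule — branch into ~(b -> d)  //  c.
      branch 2.1 (add ~(b -> d)):
        ~(b -> d): α-rule — add b, ~d.
        × closes — contains both d and ~d.
      branch 2.2 (add c):
        ~(d & ~d): β-rule — branch into ~d  //  ~~d.
          branch 2.2.1 (add ~d):
            × closes — contains both d and ~d.
          branch 2.2.2 (add ~~d):
            ~((~(a | b) <-> d) & ((~b | a) -> (c | a))): β-rule — branch into ~(~(a | b) <-> d)  //  ~((~b | a) -> (c | a)).
              branch 2.2.2.1 (add ~(~(a | b) <-> d)):
                ~(~(a | b) <-> d): β-rule — branch into ~(a | b), ~d  //  ~~(a | b), d.
                  branch 2.2.2.1.1 (add ~(a | b), ~d):
                    × closes — contains both d and ~d.
                  branch 2.2.2.1.2 (add ~~(a | b), d):
                    ~~(a | b): β-rule — branch into a  //  b.
                      branch 2.2.2.1.2.1 (add a):
                        ○ open, literals {a=1, c=1, d=1}.
                      branch 2.2.2.1.2.2 (add b):
                        ○ open, literals {b=1, c=1, d=1}.
              branch 2.2.2.2 (add ~((~b | a) -> (c | a))):
                ~((~b | a) -> (c | a)): α-rule — add (~b | a), ~(c | a).
                ~(c | a): α-rule — add ~c, ~a.
                × closes — contains both c and ~c.
5 branches closed, 2 open.
Each open branch fixes some atoms; the unmentioned ones are free. Counting distinct full assignments: branch {a=1, c=1, d=1} (b) contributes 2 new; branch {b=1, c=1, d=1} (a) contributes 1 new. Total: 3.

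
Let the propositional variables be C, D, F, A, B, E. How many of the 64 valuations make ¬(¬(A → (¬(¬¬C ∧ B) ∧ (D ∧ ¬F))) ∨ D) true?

Initial set: {¬(¬(A → (¬(¬¬C ∧ B) ∧ (D ∧ ¬F))) ∨ D)}.
¬(¬(A → (¬(¬¬C ∧ B) ∧ (D ∧ ¬F))) ∨ D): α-rule — add ¬¬(A → (¬(¬¬C ∧ B) ∧ (D ∧ ¬F))), ¬D.
¬¬(A → (¬(¬¬C ∧ B) ∧ (D ∧ ¬F))): β-rule — branch into ¬A  //  (¬(¬¬C ∧ B) ∧ (D ∧ ¬F)).
  branch 1 (add ¬A):
    ○ open, literals {A=F, D=F}.
  branch 2 (add (¬(¬¬C ∧ B) ∧ (D ∧ ¬F))):
    (¬(¬¬C ∧ B) ∧ (D ∧ ¬F)): α-rule — add ¬(¬¬C ∧ B), (D ∧ ¬F).
    (D ∧ ¬F): α-rule — add D, ¬F.
    × closes — contains both D and ¬D.
1 branch closed, 1 open.
Each open branch fixes some atoms; the unmentioned ones are free. Counting distinct full assignments: branch {A=F, D=F} (C, F, B, E) contributes 16 new. Total: 16.

16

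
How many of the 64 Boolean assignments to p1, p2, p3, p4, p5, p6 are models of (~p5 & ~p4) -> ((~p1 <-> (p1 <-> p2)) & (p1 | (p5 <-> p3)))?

Initial set: {((~p5 & ~p4) -> ((~p1 <-> (p1 <-> p2)) & (p1 | (p5 <-> p3))))}.
((~p5 & ~p4) -> ((~p1 <-> (p1 <-> p2)) & (p1 | (p5 <-> p3)))): β-rule — branch into ~(~p5 & ~p4)  //  ((~p1 <-> (p1 <-> p2)) & (p1 | (p5 <-> p3))).
  branch 1 (add ~(~p5 & ~p4)):
    ~(~p5 & ~p4): β-rule — branch into ~~p5  //  ~~p4.
      branch 1.1 (add ~~p5):
        ○ open, literals {p5=1}.
      branch 1.2 (add ~~p4):
        ○ open, literals {p4=1}.
  branch 2 (add ((~p1 <-> (p1 <-> p2)) & (p1 | (p5 <-> p3)))):
    ((~p1 <-> (p1 <-> p2)) & (p1 | (p5 <-> p3))): α-rule — add (~p1 <-> (p1 <-> p2)), (p1 | (p5 <-> p3)).
    (~p1 <-> (p1 <-> p2)): β-rule — branch into ~p1, (p1 <-> p2)  //  ~~p1, ~(p1 <-> p2).
      branch 2.1 (add ~p1, (p1 <-> p2)):
        (p1 | (p5 <-> p3)): β-rule — branch into p1  //  (p5 <-> p3).
          branch 2.1.1 (add p1):
            × closes — contains both p1 and ~p1.
          branch 2.1.2 (add (p5 <-> p3)):
            (p1 <-> p2): β-rule — branch into p1, p2  //  ~p1, ~p2.
              branch 2.1.2.1 (add p1, p2):
                × closes — contains both p1 and ~p1.
              branch 2.1.2.2 (add ~p1, ~p2):
                (p5 <-> p3): β-rule — branch into p5, p3  //  ~p5, ~p3.
                  branch 2.1.2.2.1 (add p5, p3):
                    ○ open, literals {p1=0, p2=0, p3=1, p5=1}.
                  branch 2.1.2.2.2 (add ~p5, ~p3):
                    ○ open, literals {p1=0, p2=0, p3=0, p5=0}.
      branch 2.2 (add ~~p1, ~(p1 <-> p2)):
        (p1 | (p5 <-> p3)): β-rule — branch into p1  //  (p5 <-> p3).
          branch 2.2.1 (add p1):
            ~(p1 <-> p2): β-rule — branch into p1, ~p2  //  ~p1, p2.
              branch 2.2.1.1 (add p1, ~p2):
                ○ open, literals {p1=1, p2=0}.
              branch 2.2.1.2 (add ~p1, p2):
                × closes — contains both p1 and ~p1.
          branch 2.2.2 (add (p5 <-> p3)):
            ~(p1 <-> p2): β-rule — branch into p1, ~p2  //  ~p1, p2.
              branch 2.2.2.1 (add p1, ~p2):
                (p5 <-> p3): β-rule — branch into p5, p3  //  ~p5, ~p3.
                  branch 2.2.2.1.1 (add p5, p3):
                    ○ open, literals {p1=1, p2=0, p3=1, p5=1}.
                  branch 2.2.2.1.2 (add ~p5, ~p3):
                    ○ open, literals {p1=1, p2=0, p3=0, p5=0}.
              branch 2.2.2.2 (add ~p1, p2):
                × closes — contains both p1 and ~p1.
4 branches closed, 7 open.
Each open branch fixes some atoms; the unmentioned ones are free. Counting distinct full assignments: branch {p5=1} (p1, p2, p3, p4, p6) contributes 32 new; branch {p4=1} (p1, p2, p3, p5, p6) contributes 16 new; branch {p1=0, p2=0, p3=1, p5=1} (p4, p6) contributes 0 new; branch {p1=0, p2=0, p3=0, p5=0} (p4, p6) contributes 2 new; branch {p1=1, p2=0} (p3, p4, p5, p6) contributes 4 new; branch {p1=1, p2=0, p3=1, p5=1} (p4, p6) contributes 0 new; branch {p1=1, p2=0, p3=0, p5=0} (p4, p6) contributes 0 new. Total: 54.

54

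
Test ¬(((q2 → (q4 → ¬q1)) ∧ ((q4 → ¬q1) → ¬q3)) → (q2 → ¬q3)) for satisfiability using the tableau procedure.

Initial set: {¬(((q2 → (q4 → ¬q1)) ∧ ((q4 → ¬q1) → ¬q3)) → (q2 → ¬q3))}.
¬(((q2 → (q4 → ¬q1)) ∧ ((q4 → ¬q1) → ¬q3)) → (q2 → ¬q3)): α-rule — add ((q2 → (q4 → ¬q1)) ∧ ((q4 → ¬q1) → ¬q3)), ¬(q2 → ¬q3).
((q2 → (q4 → ¬q1)) ∧ ((q4 → ¬q1) → ¬q3)): α-rule — add (q2 → (q4 → ¬q1)), ((q4 → ¬q1) → ¬q3).
¬(q2 → ¬q3): α-rule — add q2, ¬¬q3.
(q2 → (q4 → ¬q1)): β-rule — branch into ¬q2  //  (q4 → ¬q1).
  branch 1 (add ¬q2):
    × closes — contains both q2 and ¬q2.
  branch 2 (add (q4 → ¬q1)):
    ((q4 → ¬q1) → ¬q3): β-rule — branch into ¬(q4 → ¬q1)  //  ¬q3.
      branch 2.1 (add ¬(q4 → ¬q1)):
        ¬(q4 → ¬q1): α-rule — add q4, ¬¬q1.
        (q4 → ¬q1): β-rule — branch into ¬q4  //  ¬q1.
          branch 2.1.1 (add ¬q4):
            × closes — contains both q4 and ¬q4.
          branch 2.1.2 (add ¬q1):
            × closes — contains both q1 and ¬q1.
      branch 2.2 (add ¬q3):
        × closes — contains both q3 and ¬q3.
All 4 branches close.
Every branch closed; the formula is unsatisfiable.

Unsatisfiable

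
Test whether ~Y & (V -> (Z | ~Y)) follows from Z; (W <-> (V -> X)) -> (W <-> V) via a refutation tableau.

Initial set: {T Z; T ((W <-> (V -> X)) -> (W <-> V)); F (~Y & (V -> (Z | ~Y)))}.
T ((W <-> (V -> X)) -> (W <-> V)): β-rule — branch into F (W <-> (V -> X))  //  T (W <-> V).
  branch 1 (add F (W <-> (V -> X))):
    F (~Y & (V -> (Z | ~Y))): β-rule — branch into F ~Y  //  F (V -> (Z | ~Y)).
      branch 1.1 (add F ~Y):
        F (W <-> (V -> X)): β-rule — branch into T W, F (V -> X)  //  F W, T (V -> X).
          branch 1.1.1 (add T W, F (V -> X)):
            F (V -> X): α-rule — add T V, F X.
            ○ open, literals {V=true, W=true, X=false, Y=true, Z=true}.
          branch 1.1.2 (add F W, T (V -> X)):
            T (V -> X): β-rule — branch into F V  //  T X.
              branch 1.1.2.1 (add F V):
                ○ open, literals {V=false, W=false, Y=true, Z=true}.
              branch 1.1.2.2 (add T X):
                ○ open, literals {W=false, X=true, Y=true, Z=true}.
      branch 1.2 (add F (V -> (Z | ~Y))):
        F (V -> (Z | ~Y)): α-rule — add T V, F (Z | ~Y).
        F (Z | ~Y): α-rule — add F Z, F ~Y.
        × closes — contains both Z and ~Z.
  branch 2 (add T (W <-> V)):
    F (~Y & (V -> (Z | ~Y))): β-rule — branch into F ~Y  //  F (V -> (Z | ~Y)).
      branch 2.1 (add F ~Y):
        T (W <-> V): β-rule — branch into T W, T V  //  F W, F V.
          branch 2.1.1 (add T W, T V):
            ○ open, literals {V=true, W=true, Y=true, Z=true}.
          branch 2.1.2 (add F W, F V):
            ○ open, literals {V=false, W=false, Y=true, Z=true}.
      branch 2.2 (add F (V -> (Z | ~Y))):
        F (V -> (Z | ~Y)): α-rule — add T V, F (Z | ~Y).
        F (Z | ~Y): α-rule — add F Z, F ~Y.
        × closes — contains both Z and ~Z.
2 branches closed, 5 open.
An open branch gives a countermodel: V=true, W=true, X=false, Y=true, Z=true (unmentioned atoms arbitrary); the premises hold there but the conclusion fails.

No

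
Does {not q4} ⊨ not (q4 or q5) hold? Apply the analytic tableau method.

No

Initial set: {not q4; not not (q4 or q5)}.
not not (q4 or q5): β-rule — branch into q4  //  q5.
  branch 1 (add q4):
    × closes — contains both q4 and not q4.
  branch 2 (add q5):
    ○ open, literals {q4=false, q5=true}.
1 branch closed, 1 open.
An open branch gives a countermodel: q4=false, q5=true (unmentioned atoms arbitrary); the premises hold there but the conclusion fails.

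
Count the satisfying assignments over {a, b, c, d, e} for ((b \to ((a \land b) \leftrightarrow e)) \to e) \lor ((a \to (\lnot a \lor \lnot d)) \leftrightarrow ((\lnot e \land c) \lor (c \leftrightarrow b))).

Initial set: {(((b \to ((a \land b) \leftrightarrow e)) \to e) \lor ((a \to (\lnot a \lor \lnot d)) \leftrightarrow ((\lnot e \land c) \lor (c \leftrightarrow b))))}.
(((b \to ((a \land b) \leftrightarrow e)) \to e) \lor ((a \to (\lnot a \lor \lnot d)) \leftrightarrow ((\lnot e \land c) \lor (c \leftrightarrow b)))): β-rule — branch into ((b \to ((a \land b) \leftrightarrow e)) \to e)  //  ((a \to (\lnot a \lor \lnot d)) \leftrightarrow ((\lnot e \land c) \lor (c \leftrightarrow b))).
  branch 1 (add ((b \to ((a \land b) \leftrightarrow e)) \to e)):
    ((b \to ((a \land b) \leftrightarrow e)) \to e): β-rule — branch into \lnot (b \to ((a \land b) \leftrightarrow e))  //  e.
      branch 1.1 (add \lnot (b \to ((a \land b) \leftrightarrow e))):
        \lnot (b \to ((a \land b) \leftrightarrow e)): α-rule — add b, \lnot ((a \land b) \leftrightarrow e).
        \lnot ((a \land b) \leftrightarrow e): β-rule — branch into (a \land b), \lnot e  //  \lnot (a \land b), e.
          branch 1.1.1 (add (a \land b), \lnot e):
            (a \land b): α-rule — add a, b.
            ○ open, literals {a=1, b=1, e=0}.
          branch 1.1.2 (add \lnot (a \land b), e):
            \lnot (a \land b): β-rule — branch into \lnot a  //  \lnot b.
              branch 1.1.2.1 (add \lnot a):
                ○ open, literals {a=0, b=1, e=1}.
              branch 1.1.2.2 (add \lnot b):
                × closes — contains both b and \lnot b.
      branch 1.2 (add e):
        ○ open, literals {e=1}.
  branch 2 (add ((a \to (\lnot a \lor \lnot d)) \leftrightarrow ((\lnot e \land c) \lor (c \leftrightarrow b)))):
    ((a \to (\lnot a \lor \lnot d)) \leftrightarrow ((\lnot e \land c) \lor (c \leftrightarrow b))): β-rule — branch into (a \to (\lnot a \lor \lnot d)), ((\lnot e \land c) \lor (c \leftrightarrow b))  //  \lnot (a \to (\lnot a \lor \lnot d)), \lnot ((\lnot e \land c) \lor (c \leftrightarrow b)).
      branch 2.1 (add (a \to (\lnot a \lor \lnot d)), ((\lnot e \land c) \lor (c \leftrightarrow b))):
        (a \to (\lnot a \lor \lnot d)): β-rule — branch into \lnot a  //  (\lnot a \lor \lnot d).
          branch 2.1.1 (add \lnot a):
            ((\lnot e \land c) \lor (c \leftrightarrow b)): β-rule — branch into (\lnot e \land c)  //  (c \leftrightarrow b).
              branch 2.1.1.1 (add (\lnot e \land c)):
                (\lnot e \land c): α-rule — add \lnot e, c.
                ○ open, literals {a=0, c=1, e=0}.
              branch 2.1.1.2 (add (c \leftrightarrow b)):
                (c \leftrightarrow b): β-rule — branch into c, b  //  \lnot c, \lnot b.
                  branch 2.1.1.2.1 (add c, b):
                    ○ open, literals {a=0, b=1, c=1}.
                  branch 2.1.1.2.2 (add \lnot c, \lnot b):
                    ○ open, literals {a=0, b=0, c=0}.
          branch 2.1.2 (add (\lnot a \lor \lnot d)):
            ((\lnot e \land c) \lor (c \leftrightarrow b)): β-rule — branch into (\lnot e \land c)  //  (c \leftrightarrow b).
              branch 2.1.2.1 (add (\lnot e \land c)):
                (\lnot e \land c): α-rule — add \lnot e, c.
                (\lnot a \lor \lnot d): β-rule — branch into \lnot a  //  \lnot d.
                  branch 2.1.2.1.1 (add \lnot a):
                    ○ open, literals {a=0, c=1, e=0}.
                  branch 2.1.2.1.2 (add \lnot d):
                    ○ open, literals {c=1, d=0, e=0}.
              branch 2.1.2.2 (add (c \leftrightarrow b)):
                (\lnot a \lor \lnot d): β-rule — branch into \lnot a  //  \lnot d.
                  branch 2.1.2.2.1 (add \lnot a):
                    (c \leftrightarrow b): β-rule — branch into c, b  //  \lnot c, \lnot b.
                      branch 2.1.2.2.1.1 (add c, b):
                        ○ open, literals {a=0, b=1, c=1}.
                      branch 2.1.2.2.1.2 (add \lnot c, \lnot b):
                        ○ open, literals {a=0, b=0, c=0}.
                  branch 2.1.2.2.2 (add \lnot d):
                    (c \leftrightarrow b): β-rule — branch into c, b  //  \lnot c, \lnot b.
                      branch 2.1.2.2.2.1 (add c, b):
                        ○ open, literals {b=1, c=1, d=0}.
                      branch 2.1.2.2.2.2 (add \lnot c, \lnot b):
                        ○ open, literals {b=0, c=0, d=0}.
      branch 2.2 (add \lnot (a \to (\lnot a \lor \lnot d)), \lnot ((\lnot e \land c) \lor (c \leftrightarrow b))):
        \lnot (a \to (\lnot a \lor \lnot d)): α-rule — add a, \lnot (\lnot a \lor \lnot d).
        \lnot ((\lnot e \land c) \lor (c \leftrightarrow b)): α-rule — add \lnot (\lnot e \land c), \lnot (c \leftrightarrow b).
        \lnot (\lnot a \lor \lnot d): α-rule — add \lnot \lnot a, \lnot \lnot d.
        \lnot (\lnot e \land c): β-rule — branch into \lnot \lnot e  //  \lnot c.
          branch 2.2.1 (add \lnot \lnot e):
            \lnot (c \leftrightarrow b): β-rule — branch into c, \lnot b  //  \lnot c, b.
              branch 2.2.1.1 (add c, \lnot b):
                ○ open, literals {a=1, b=0, c=1, d=1, e=1}.
              branch 2.2.1.2 (add \lnot c, b):
                ○ open, literals {a=1, b=1, c=0, d=1, e=1}.
          branch 2.2.2 (add \lnot c):
            \lnot (c \leftrightarrow b): β-rule — branch into c, \lnot b  //  \lnot c, b.
              branch 2.2.2.1 (add c, \lnot b):
                × closes — contains both c and \lnot c.
              branch 2.2.2.2 (add \lnot c, b):
                ○ open, literals {a=1, b=1, c=0, d=1}.
2 branches closed, 15 open.
Each open branch fixes some atoms; the unmentioned ones are free. Counting distinct full assignments: branch {a=1, b=1, e=0} (c, d) contributes 4 new; branch {a=0, b=1, e=1} (c, d) contributes 4 new; branch {e=1} (a, b, c, d) contributes 12 new; branch {a=0, c=1, e=0} (b, d) contributes 4 new; branch {a=0, b=1, c=1} (d, e) contributes 0 new; branch {a=0, b=0, c=0} (d, e) contributes 2 new; branch {a=0, c=1, e=0} (b, d) contributes 0 new; branch {c=1, d=0, e=0} (a, b) contributes 1 new; branch {a=0, b=1, c=1} (d, e) contributes 0 new; branch {a=0, b=0, c=0} (d, e) contributes 0 new; branch {b=1, c=1, d=0} (a, e) contributes 0 new; branch {b=0, c=0, d=0} (a, e) contributes 1 new; branch {a=1, b=0, c=1, d=1, e=1} (none free) contributes 0 new; branch {a=1, b=1, c=0, d=1, e=1} (none free) contributes 0 new; branch {a=1, b=1, c=0, d=1} (e) contributes 0 new. Total: 28.

28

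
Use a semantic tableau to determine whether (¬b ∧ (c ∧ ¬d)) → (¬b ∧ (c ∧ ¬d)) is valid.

Assume the negation and expand:
Initial set: {¬((¬b ∧ (c ∧ ¬d)) → (¬b ∧ (c ∧ ¬d)))}.
¬((¬b ∧ (c ∧ ¬d)) → (¬b ∧ (c ∧ ¬d))): α-rule — add (¬b ∧ (c ∧ ¬d)), ¬(¬b ∧ (c ∧ ¬d)).
(¬b ∧ (c ∧ ¬d)): α-rule — add ¬b, (c ∧ ¬d).
(c ∧ ¬d): α-rule — add c, ¬d.
¬(¬b ∧ (c ∧ ¬d)): β-rule — branch into ¬¬b  //  ¬(c ∧ ¬d).
  branch 1 (add ¬¬b):
    × closes — contains both b and ¬b.
  branch 2 (add ¬(c ∧ ¬d)):
    ¬(c ∧ ¬d): β-rule — branch into ¬c  //  ¬¬d.
      branch 2.1 (add ¬c):
        × closes — contains both c and ¬c.
      branch 2.2 (add ¬¬d):
        × closes — contains both d and ¬d.
All 3 branches close.
Every branch closed, so the negation is unsatisfiable and the formula is valid.

Valid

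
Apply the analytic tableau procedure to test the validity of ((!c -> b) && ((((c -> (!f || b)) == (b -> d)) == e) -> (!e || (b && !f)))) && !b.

Assume the negation and expand:
Initial set: {F (((!c -> b) && ((((c -> (!f || b)) == (b -> d)) == e) -> (!e || (b && !f)))) && !b)}.
F (((!c -> b) && ((((c -> (!f || b)) == (b -> d)) == e) -> (!e || (b && !f)))) && !b): β-rule — branch into F ((!c -> b) && ((((c -> (!f || b)) == (b -> d)) == e) -> (!e || (b && !f))))  //  F !b.
  branch 1 (add F ((!c -> b) && ((((c -> (!f || b)) == (b -> d)) == e) -> (!e || (b && !f))))):
    F ((!c -> b) && ((((c -> (!f || b)) == (b -> d)) == e) -> (!e || (b && !f)))): β-rule — branch into F (!c -> b)  //  F ((((c -> (!f || b)) == (b -> d)) == e) -> (!e || (b && !f))).
      branch 1.1 (add F (!c -> b)):
        F (!c -> b): α-rule — add T !c, F b.
        ○ open, literals {b=false, c=false}.
      branch 1.2 (add F ((((c -> (!f || b)) == (b -> d)) == e) -> (!e || (b && !f)))):
        F ((((c -> (!f || b)) == (b -> d)) == e) -> (!e || (b && !f))): α-rule — add T (((c -> (!f || b)) == (b -> d)) == e), F (!e || (b && !f)).
        F (!e || (b && !f)): α-rule — add F !e, F (b && !f).
        T (((c -> (!f || b)) == (b -> d)) == e): β-rule — branch into T ((c -> (!f || b)) == (b -> d)), T e  //  F ((c -> (!f || b)) == (b -> d)), F e.
          branch 1.2.1 (add T ((c -> (!f || b)) == (b -> d)), T e):
            F (b && !f): β-rule — branch into F b  //  F !f.
              branch 1.2.1.1 (add F b):
                T ((c -> (!f || b)) == (b -> d)): β-rule — branch into T (c -> (!f || b)), T (b -> d)  //  F (c -> (!f || b)), F (b -> d).
                  branch 1.2.1.1.1 (add T (c -> (!f || b)), T (b -> d)):
                    T (c -> (!f || b)): β-rule — branch into F c  //  T (!f || b).
                      branch 1.2.1.1.1.1 (add F c):
                        T (b -> d): β-rule — branch into F b  //  T d.
                          branch 1.2.1.1.1.1.1 (add F b):
                            ○ open, literals {b=false, c=false, e=true}.
                          branch 1.2.1.1.1.1.2 (add T d):
                            ○ open, literals {b=false, c=false, d=true, e=true}.
                      branch 1.2.1.1.1.2 (add T (!f || b)):
                        T (b -> d): β-rule — branch into F b  //  T d.
                          branch 1.2.1.1.1.2.1 (add F b):
                            T (!f || b): β-rule — branch into T !f  //  T b.
                              branch 1.2.1.1.1.2.1.1 (add T !f):
                                ○ open, literals {b=false, e=true, f=false}.
                              branch 1.2.1.1.1.2.1.2 (add T b):
                                × closes — contains both b and !b.
                          branch 1.2.1.1.1.2.2 (add T d):
                            T (!f || b): β-rule — branch into T !f  //  T b.
                              branch 1.2.1.1.1.2.2.1 (add T !f):
                                ○ open, literals {b=false, d=true, e=true, f=false}.
                              branch 1.2.1.1.1.2.2.2 (add T b):
                                × closes — contains both b and !b.
                  branch 1.2.1.1.2 (add F (c -> (!f || b)), F (b -> d)):
                    F (c -> (!f || b)): α-rule — add T c, F (!f || b).
                    F (b -> d): α-rule — add T b, F d.
                    × closes — contains both b and !b.
              branch 1.2.1.2 (add F !f):
                T ((c -> (!f || b)) == (b -> d)): β-rule — branch into T (c -> (!f || b)), T (b -> d)  //  F (c -> (!f || b)), F (b -> d).
                  branch 1.2.1.2.1 (add T (c -> (!f || b)), T (b -> d)):
                    T (c -> (!f || b)): β-rule — branch into F c  //  T (!f || b).
                      branch 1.2.1.2.1.1 (add F c):
                        T (b -> d): β-rule — branch into F b  //  T d.
                          branch 1.2.1.2.1.1.1 (add F b):
                            ○ open, literals {b=false, c=false, e=true, f=true}.
                          branch 1.2.1.2.1.1.2 (add T d):
                            ○ open, literals {c=false, d=true, e=true, f=true}.
                      branch 1.2.1.2.1.2 (add T (!f || b)):
                        T (b -> d): β-rule — branch into F b  //  T d.
                          branch 1.2.1.2.1.2.1 (add F b):
                            T (!f || b): β-rule — branch into T !f  //  T b.
                              branch 1.2.1.2.1.2.1.1 (add T !f):
                                × closes — contains both f and !f.
                              branch 1.2.1.2.1.2.1.2 (add T b):
                                × closes — contains both b and !b.
                          branch 1.2.1.2.1.2.2 (add T d):
                            T (!f || b): β-rule — branch into T !f  //  T b.
                              branch 1.2.1.2.1.2.2.1 (add T !f):
                                × closes — contains both f and !f.
                              branch 1.2.1.2.1.2.2.2 (add T b):
                                ○ open, literals {b=true, d=true, e=true, f=true}.
                  branch 1.2.1.2.2 (add F (c -> (!f || b)), F (b -> d)):
                    F (c -> (!f || b)): α-rule — add T c, F (!f || b).
                    F (b -> d): α-rule — add T b, F d.
                    F (!f || b): α-rule — add F !f, F b.
                    × closes — contains both b and !b.
          branch 1.2.2 (add F ((c -> (!f || b)) == (b -> d)), F e):
            × closes — contains both e and !e.
  branch 2 (add F !b):
    ○ open, literals {b=true}.
8 branches closed, 9 open.
An open branch gives a countermodel: b=false, c=false (unmentioned atoms arbitrary); under it the original formula is false.

Not valid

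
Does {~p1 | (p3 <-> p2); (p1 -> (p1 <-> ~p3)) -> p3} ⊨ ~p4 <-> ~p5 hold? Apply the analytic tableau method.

Initial set: {T (~p1 | (p3 <-> p2)); T ((p1 -> (p1 <-> ~p3)) -> p3); F (~p4 <-> ~p5)}.
T (~p1 | (p3 <-> p2)): β-rule — branch into T ~p1  //  T (p3 <-> p2).
  branch 1 (add T ~p1):
    T ((p1 -> (p1 <-> ~p3)) -> p3): β-rule — branch into F (p1 -> (p1 <-> ~p3))  //  T p3.
      branch 1.1 (add F (p1 -> (p1 <-> ~p3))):
        F (p1 -> (p1 <-> ~p3)): α-rule — add T p1, F (p1 <-> ~p3).
        × closes — contains both p1 and ~p1.
      branch 1.2 (add T p3):
        F (~p4 <-> ~p5): β-rule — branch into T ~p4, F ~p5  //  F ~p4, T ~p5.
          branch 1.2.1 (add T ~p4, F ~p5):
            ○ open, literals {p1=0, p3=1, p4=0, p5=1}.
          branch 1.2.2 (add F ~p4, T ~p5):
            ○ open, literals {p1=0, p3=1, p4=1, p5=0}.
  branch 2 (add T (p3 <-> p2)):
    T ((p1 -> (p1 <-> ~p3)) -> p3): β-rule — branch into F (p1 -> (p1 <-> ~p3))  //  T p3.
      branch 2.1 (add F (p1 -> (p1 <-> ~p3))):
        F (p1 -> (p1 <-> ~p3)): α-rule — add T p1, F (p1 <-> ~p3).
        F (~p4 <-> ~p5): β-rule — branch into T ~p4, F ~p5  //  F ~p4, T ~p5.
          branch 2.1.1 (add T ~p4, F ~p5):
            T (p3 <-> p2): β-rule — branch into T p3, T p2  //  F p3, F p2.
              branch 2.1.1.1 (add T p3, T p2):
                F (p1 <-> ~p3): β-rule — branch into T p1, F ~p3  //  F p1, T ~p3.
                  branch 2.1.1.1.1 (add T p1, F ~p3):
                    ○ open, literals {p1=1, p2=1, p3=1, p4=0, p5=1}.
                  branch 2.1.1.1.2 (add F p1, T ~p3):
                    × closes — contains both p1 and ~p1.
              branch 2.1.1.2 (add F p3, F p2):
                F (p1 <-> ~p3): β-rule — branch into T p1, F ~p3  //  F p1, T ~p3.
                  branch 2.1.1.2.1 (add T p1, F ~p3):
                    × closes — contains both p3 and ~p3.
                  branch 2.1.1.2.2 (add F p1, T ~p3):
                    × closes — contains both p1 and ~p1.
          branch 2.1.2 (add F ~p4, T ~p5):
            T (p3 <-> p2): β-rule — branch into T p3, T p2  //  F p3, F p2.
              branch 2.1.2.1 (add T p3, T p2):
                F (p1 <-> ~p3): β-rule — branch into T p1, F ~p3  //  F p1, T ~p3.
                  branch 2.1.2.1.1 (add T p1, F ~p3):
                    ○ open, literals {p1=1, p2=1, p3=1, p4=1, p5=0}.
                  branch 2.1.2.1.2 (add F p1, T ~p3):
                    × closes — contains both p1 and ~p1.
              branch 2.1.2.2 (add F p3, F p2):
                F (p1 <-> ~p3): β-rule — branch into T p1, F ~p3  //  F p1, T ~p3.
                  branch 2.1.2.2.1 (add T p1, F ~p3):
                    × closes — contains both p3 and ~p3.
                  branch 2.1.2.2.2 (add F p1, T ~p3):
                    × closes — contains both p1 and ~p1.
      branch 2.2 (add T p3):
        F (~p4 <-> ~p5): β-rule — branch into T ~p4, F ~p5  //  F ~p4, T ~p5.
          branch 2.2.1 (add T ~p4, F ~p5):
            T (p3 <-> p2): β-rule — branch into T p3, T p2  //  F p3, F p2.
              branch 2.2.1.1 (add T p3, T p2):
                ○ open, literals {p2=1, p3=1, p4=0, p5=1}.
              branch 2.2.1.2 (add F p3, F p2):
                × closes — contains both p3 and ~p3.
          branch 2.2.2 (add F ~p4, T ~p5):
            T (p3 <-> p2): β-rule — branch into T p3, T p2  //  F p3, F p2.
              branch 2.2.2.1 (add T p3, T p2):
                ○ open, literals {p2=1, p3=1, p4=1, p5=0}.
              branch 2.2.2.2 (add F p3, F p2):
                × closes — contains both p3 and ~p3.
9 branches closed, 6 open.
An open branch gives a countermodel: p1=0, p3=1, p4=0, p5=1 (unmentioned atoms arbitrary); the premises hold there but the conclusion fails.

No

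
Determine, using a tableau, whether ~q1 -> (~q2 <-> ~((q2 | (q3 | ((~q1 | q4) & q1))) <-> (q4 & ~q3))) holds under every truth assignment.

Not valid

Assume the negation and expand:
Initial set: {~(~q1 -> (~q2 <-> ~((q2 | (q3 | ((~q1 | q4) & q1))) <-> (q4 & ~q3))))}.
~(~q1 -> (~q2 <-> ~((q2 | (q3 | ((~q1 | q4) & q1))) <-> (q4 & ~q3)))): α-rule — add ~q1, ~(~q2 <-> ~((q2 | (q3 | ((~q1 | q4) & q1))) <-> (q4 & ~q3))).
~(~q2 <-> ~((q2 | (q3 | ((~q1 | q4) & q1))) <-> (q4 & ~q3))): β-rule — branch into ~q2, ~~((q2 | (q3 | ((~q1 | q4) & q1))) <-> (q4 & ~q3))  //  ~~q2, ~((q2 | (q3 | ((~q1 | q4) & q1))) <-> (q4 & ~q3)).
  branch 1 (add ~q2, ~~((q2 | (q3 | ((~q1 | q4) & q1))) <-> (q4 & ~q3))):
    ~~((q2 | (q3 | ((~q1 | q4) & q1))) <-> (q4 & ~q3)): β-rule — branch into (q2 | (q3 | ((~q1 | q4) & q1))), (q4 & ~q3)  //  ~(q2 | (q3 | ((~q1 | q4) & q1))), ~(q4 & ~q3).
      branch 1.1 (add (q2 | (q3 | ((~q1 | q4) & q1))), (q4 & ~q3)):
        (q4 & ~q3): α-rule — add q4, ~q3.
        (q2 | (q3 | ((~q1 | q4) & q1))): β-rule — branch into q2  //  (q3 | ((~q1 | q4) & q1)).
          branch 1.1.1 (add q2):
            × closes — contains both q2 and ~q2.
          branch 1.1.2 (add (q3 | ((~q1 | q4) & q1))):
            (q3 | ((~q1 | q4) & q1)): β-rule — branch into q3  //  ((~q1 | q4) & q1).
              branch 1.1.2.1 (add q3):
                × closes — contains both q3 and ~q3.
              branch 1.1.2.2 (add ((~q1 | q4) & q1)):
                ((~q1 | q4) & q1): α-rule — add (~q1 | q4), q1.
                × closes — contains both q1 and ~q1.
      branch 1.2 (add ~(q2 | (q3 | ((~q1 | q4) & q1))), ~(q4 & ~q3)):
        ~(q2 | (q3 | ((~q1 | q4) & q1))): α-rule — add ~q2, ~(q3 | ((~q1 | q4) & q1)).
        ~(q3 | ((~q1 | q4) & q1)): α-rule — add ~q3, ~((~q1 | q4) & q1).
        ~(q4 & ~q3): β-rule — branch into ~q4  //  ~~q3.
          branch 1.2.1 (add ~q4):
            ~((~q1 | q4) & q1): β-rule — branch into ~(~q1 | q4)  //  ~q1.
              branch 1.2.1.1 (add ~(~q1 | q4)):
                ~(~q1 | q4): α-rule — add ~~q1, ~q4.
                × closes — contains both q1 and ~q1.
              branch 1.2.1.2 (add ~q1):
                ○ open, literals {q1=0, q2=0, q3=0, q4=0}.
          branch 1.2.2 (add ~~q3):
            × closes — contains both q3 and ~q3.
  branch 2 (add ~~q2, ~((q2 | (q3 | ((~q1 | q4) & q1))) <-> (q4 & ~q3))):
    ~((q2 | (q3 | ((~q1 | q4) & q1))) <-> (q4 & ~q3)): β-rule — branch into (q2 | (q3 | ((~q1 | q4) & q1))), ~(q4 & ~q3)  //  ~(q2 | (q3 | ((~q1 | q4) & q1))), (q4 & ~q3).
      branch 2.1 (add (q2 | (q3 | ((~q1 | q4) & q1))), ~(q4 & ~q3)):
        (q2 | (q3 | ((~q1 | q4) & q1))): β-rule — branch into q2  //  (q3 | ((~q1 | q4) & q1)).
          branch 2.1.1 (add q2):
            ~(q4 & ~q3): β-rule — branch into ~q4  //  ~~q3.
              branch 2.1.1.1 (add ~q4):
                ○ open, literals {q1=0, q2=1, q4=0}.
              branch 2.1.1.2 (add ~~q3):
                ○ open, literals {q1=0, q2=1, q3=1}.
          branch 2.1.2 (add (q3 | ((~q1 | q4) & q1))):
            ~(q4 & ~q3): β-rule — branch into ~q4  //  ~~q3.
              branch 2.1.2.1 (add ~q4):
                (q3 | ((~q1 | q4) & q1)): β-rule — branch into q3  //  ((~q1 | q4) & q1).
                  branch 2.1.2.1.1 (add q3):
                    ○ open, literals {q1=0, q2=1, q3=1, q4=0}.
                  branch 2.1.2.1.2 (add ((~q1 | q4) & q1)):
                    ((~q1 | q4) & q1): α-rule — add (~q1 | q4), q1.
                    × closes — contains both q1 and ~q1.
              branch 2.1.2.2 (add ~~q3):
                (q3 | ((~q1 | q4) & q1)): β-rule — branch into q3  //  ((~q1 | q4) & q1).
                  branch 2.1.2.2.1 (add q3):
                    ○ open, literals {q1=0, q2=1, q3=1}.
                  branch 2.1.2.2.2 (add ((~q1 | q4) & q1)):
                    ((~q1 | q4) & q1): α-rule — add (~q1 | q4), q1.
                    × closes — contains both q1 and ~q1.
      branch 2.2 (add ~(q2 | (q3 | ((~q1 | q4) & q1))), (q4 & ~q3)):
        ~(q2 | (q3 | ((~q1 | q4) & q1))): α-rule — add ~q2, ~(q3 | ((~q1 | q4) & q1)).
        × closes — contains both q2 and ~q2.
8 branches closed, 5 open.
An open branch gives a countermodel: q1=0, q2=0, q3=0, q4=0 (unmentioned atoms arbitrary); under it the original formula is false.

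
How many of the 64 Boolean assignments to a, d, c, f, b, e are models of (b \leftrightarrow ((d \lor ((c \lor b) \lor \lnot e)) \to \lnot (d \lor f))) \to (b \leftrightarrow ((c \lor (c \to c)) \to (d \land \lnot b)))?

40

Initial set: {((b \leftrightarrow ((d \lor ((c \lor b) \lor \lnot e)) \to \lnot (d \lor f))) \to (b \leftrightarrow ((c \lor (c \to c)) \to (d \land \lnot b))))}.
((b \leftrightarrow ((d \lor ((c \lor b) \lor \lnot e)) \to \lnot (d \lor f))) \to (b \leftrightarrow ((c \lor (c \to c)) \to (d \land \lnot b)))): β-rule — branch into \lnot (b \leftrightarrow ((d \lor ((c \lor b) \lor \lnot e)) \to \lnot (d \lor f)))  //  (b \leftrightarrow ((c \lor (c \to c)) \to (d \land \lnot b))).
  branch 1 (add \lnot (b \leftrightarrow ((d \lor ((c \lor b) \lor \lnot e)) \to \lnot (d \lor f)))):
    \lnot (b \leftrightarrow ((d \lor ((c \lor b) \lor \lnot e)) \to \lnot (d \lor f))): β-rule — branch into b, \lnot ((d \lor ((c \lor b) \lor \lnot e)) \to \lnot (d \lor f))  //  \lnot b, ((d \lor ((c \lor b) \lor \lnot e)) \to \lnot (d \lor f)).
      branch 1.1 (add b, \lnot ((d \lor ((c \lor b) \lor \lnot e)) \to \lnot (d \lor f))):
        \lnot ((d \lor ((c \lor b) \lor \lnot e)) \to \lnot (d \lor f)): α-rule — add (d \lor ((c \lor b) \lor \lnot e)), \lnot \lnot (d \lor f).
        (d \lor ((c \lor b) \lor \lnot e)): β-rule — branch into d  //  ((c \lor b) \lor \lnot e).
          branch 1.1.1 (add d):
            \lnot \lnot (d \lor f): β-rule — branch into d  //  f.
              branch 1.1.1.1 (add d):
                ○ open, literals {b=1, d=1}.
              branch 1.1.1.2 (add f):
                ○ open, literals {b=1, d=1, f=1}.
          branch 1.1.2 (add ((c \lor b) \lor \lnot e)):
            \lnot \lnot (d \lor f): β-rule — branch into d  //  f.
              branch 1.1.2.1 (add d):
                ((c \lor b) \lor \lnot e): β-rule — branch into (c \lor b)  //  \lnot e.
                  branch 1.1.2.1.1 (add (c \lor b)):
                    (c \lor b): β-rule — branch into c  //  b.
                      branch 1.1.2.1.1.1 (add c):
                        ○ open, literals {b=1, c=1, d=1}.
                      branch 1.1.2.1.1.2 (add b):
                        ○ open, literals {b=1, d=1}.
                  branch 1.1.2.1.2 (add \lnot e):
                    ○ open, literals {b=1, d=1, e=0}.
              branch 1.1.2.2 (add f):
                ((c \lor b) \lor \lnot e): β-rule — branch into (c \lor b)  //  \lnot e.
                  branch 1.1.2.2.1 (add (c \lor b)):
                    (c \lor b): β-rule — branch into c  //  b.
                      branch 1.1.2.2.1.1 (add c):
                        ○ open, literals {b=1, c=1, f=1}.
                      branch 1.1.2.2.1.2 (add b):
                        ○ open, literals {b=1, f=1}.
                  branch 1.1.2.2.2 (add \lnot e):
                    ○ open, literals {b=1, e=0, f=1}.
      branch 1.2 (add \lnot b, ((d \lor ((c \lor b) \lor \lnot e)) \to \lnot (d \lor f))):
        ((d \lor ((c \lor b) \lor \lnot e)) \to \lnot (d \lor f)): β-rule — branch into \lnot (d \lor ((c \lor b) \lor \lnot e))  //  \lnot (d \lor f).
          branch 1.2.1 (add \lnot (d \lor ((c \lor b) \lor \lnot e))):
            \lnot (d \lor ((c \lor b) \lor \lnot e)): α-rule — add \lnot d, \lnot ((c \lor b) \lor \lnot e).
            \lnot ((c \lor b) \lor \lnot e): α-rule — add \lnot (c \lor b), \lnot \lnot e.
            \lnot (c \lor b): α-rule — add \lnot c, \lnot b.
            ○ open, literals {b=0, c=0, d=0, e=1}.
          branch 1.2.2 (add \lnot (d \lor f)):
            \lnot (d \lor f): α-rule — add \lnot d, \lnot f.
            ○ open, literals {b=0, d=0, f=0}.
  branch 2 (add (b \leftrightarrow ((c \lor (c \to c)) \to (d \land \lnot b)))):
    (b \leftrightarrow ((c \lor (c \to c)) \to (d \land \lnot b))): β-rule — branch into b, ((c \lor (c \to c)) \to (d \land \lnot b))  //  \lnot b, \lnot ((c \lor (c \to c)) \to (d \land \lnot b)).
      branch 2.1 (add b, ((c \lor (c \to c)) \to (d \land \lnot b))):
        ((c \lor (c \to c)) \to (d \land \lnot b)): β-rule — branch into \lnot (c \lor (c \to c))  //  (d \land \lnot b).
          branch 2.1.1 (add \lnot (c \lor (c \to c))):
            \lnot (c \lor (c \to c)): α-rule — add \lnot c, \lnot (c \to c).
            \lnot (c \to c): α-rule — add c, \lnot c.
            × closes — contains both c and \lnot c.
          branch 2.1.2 (add (d \land \lnot b)):
            (d \land \lnot b): α-rule — add d, \lnot b.
            × closes — contains both b and \lnot b.
      branch 2.2 (add \lnot b, \lnot ((c \lor (c \to c)) \to (d \land \lnot b))):
        \lnot ((c \lor (c \to c)) \to (d \land \lnot b)): α-rule — add (c \lor (c \to c)), \lnot (d \land \lnot b).
        (c \lor (c \to c)): β-rule — branch into c  //  (c \to c).
          branch 2.2.1 (add c):
            \lnot (d \land \lnot b): β-rule — branch into \lnot d  //  \lnot \lnot b.
              branch 2.2.1.1 (add \lnot d):
                ○ open, literals {b=0, c=1, d=0}.
              branch 2.2.1.2 (add \lnot \lnot b):
                × closes — contains both b and \lnot b.
          branch 2.2.2 (add (c \to c)):
            \lnot (d \land \lnot b): β-rule — branch into \lnot d  //  \lnot \lnot b.
              branch 2.2.2.1 (add \lnot d):
                (c \to c): β-rule — branch into \lnot c  //  c.
                  branch 2.2.2.1.1 (add \lnot c):
                    ○ open, literals {b=0, c=0, d=0}.
                  branch 2.2.2.1.2 (add c):
                    ○ open, literals {b=0, c=1, d=0}.
              branch 2.2.2.2 (add \lnot \lnot b):
                × closes — contains both b and \lnot b.
4 branches closed, 13 open.
Each open branch fixes some atoms; the unmentioned ones are free. Counting distinct full assignments: branch {b=1, d=1} (a, c, f, e) contributes 16 new; branch {b=1, d=1, f=1} (a, c, e) contributes 0 new; branch {b=1, c=1, d=1} (a, f, e) contributes 0 new; branch {b=1, d=1} (a, c, f, e) contributes 0 new; branch {b=1, d=1, e=0} (a, c, f) contributes 0 new; branch {b=1, c=1, f=1} (a, d, e) contributes 4 new; branch {b=1, f=1} (a, d, c, e) contributes 4 new; branch {b=1, e=0, f=1} (a, d, c) contributes 0 new; branch {b=0, c=0, d=0, e=1} (a, f) contributes 4 new; branch {b=0, d=0, f=0} (a, c, e) contributes 6 new; branch {b=0, c=1, d=0} (a, f, e) contributes 4 new; branch {b=0, c=0, d=0} (a, f, e) contributes 2 new; branch {b=0, c=1, d=0} (a, f, e) contributes 0 new. Total: 40.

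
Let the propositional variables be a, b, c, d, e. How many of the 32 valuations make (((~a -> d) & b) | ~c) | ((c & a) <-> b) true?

Initial set: {T ((((~a -> d) & b) | ~c) | ((c & a) <-> b))}.
T ((((~a -> d) & b) | ~c) | ((c & a) <-> b)): β-rule — branch into T (((~a -> d) & b) | ~c)  //  T ((c & a) <-> b).
  branch 1 (add T (((~a -> d) & b) | ~c)):
    T (((~a -> d) & b) | ~c): β-rule — branch into T ((~a -> d) & b)  //  T ~c.
      branch 1.1 (add T ((~a -> d) & b)):
        T ((~a -> d) & b): α-rule — add T (~a -> d), T b.
        T (~a -> d): β-rule — branch into F ~a  //  T d.
          branch 1.1.1 (add F ~a):
            ○ open, literals {a=1, b=1}.
          branch 1.1.2 (add T d):
            ○ open, literals {b=1, d=1}.
      branch 1.2 (add T ~c):
        ○ open, literals {c=0}.
  branch 2 (add T ((c & a) <-> b)):
    T ((c & a) <-> b): β-rule — branch into T (c & a), T b  //  F (c & a), F b.
      branch 2.1 (add T (c & a), T b):
        T (c & a): α-rule — add T c, T a.
        ○ open, literals {a=1, b=1, c=1}.
      branch 2.2 (add F (c & a), F b):
        F (c & a): β-rule — branch into F c  //  F a.
          branch 2.2.1 (add F c):
            ○ open, literals {b=0, c=0}.
          branch 2.2.2 (add F a):
            ○ open, literals {a=0, b=0}.
0 branches closed, 6 open.
Each open branch fixes some atoms; the unmentioned ones are free. Counting distinct full assignments: branch {a=1, b=1} (c, d, e) contributes 8 new; branch {b=1, d=1} (a, c, e) contributes 4 new; branch {c=0} (a, b, d, e) contributes 10 new; branch {a=1, b=1, c=1} (d, e) contributes 0 new; branch {b=0, c=0} (a, d, e) contributes 0 new; branch {a=0, b=0} (c, d, e) contributes 4 new. Total: 26.

26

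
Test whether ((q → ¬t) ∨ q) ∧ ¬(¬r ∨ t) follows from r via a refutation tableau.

No

Initial set: {r; ¬(((q → ¬t) ∨ q) ∧ ¬(¬r ∨ t))}.
¬(((q → ¬t) ∨ q) ∧ ¬(¬r ∨ t)): β-rule — branch into ¬((q → ¬t) ∨ q)  //  ¬¬(¬r ∨ t).
  branch 1 (add ¬((q → ¬t) ∨ q)):
    ¬((q → ¬t) ∨ q): α-rule — add ¬(q → ¬t), ¬q.
    ¬(q → ¬t): α-rule — add q, ¬¬t.
    × closes — contains both q and ¬q.
  branch 2 (add ¬¬(¬r ∨ t)):
    ¬¬(¬r ∨ t): β-rule — branch into ¬r  //  t.
      branch 2.1 (add ¬r):
        × closes — contains both r and ¬r.
      branch 2.2 (add t):
        ○ open, literals {r=T, t=T}.
2 branches closed, 1 open.
An open branch gives a countermodel: r=T, t=T (unmentioned atoms arbitrary); the premises hold there but the conclusion fails.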